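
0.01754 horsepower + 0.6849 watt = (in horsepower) 0.01846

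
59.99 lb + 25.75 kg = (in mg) 5.296e+07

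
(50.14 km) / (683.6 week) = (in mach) 3.562e-07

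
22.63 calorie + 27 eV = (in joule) 94.68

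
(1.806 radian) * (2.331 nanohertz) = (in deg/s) 2.412e-07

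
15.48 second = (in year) 4.909e-07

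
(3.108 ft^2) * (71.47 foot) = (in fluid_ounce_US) 2.127e+05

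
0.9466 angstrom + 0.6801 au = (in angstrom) 1.017e+21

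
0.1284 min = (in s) 7.704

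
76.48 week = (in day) 535.4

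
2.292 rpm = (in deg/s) 13.75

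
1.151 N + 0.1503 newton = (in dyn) 1.301e+05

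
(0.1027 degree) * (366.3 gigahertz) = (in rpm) 6.27e+09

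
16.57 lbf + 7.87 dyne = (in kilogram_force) 7.516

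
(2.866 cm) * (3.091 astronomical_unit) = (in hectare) 1.325e+06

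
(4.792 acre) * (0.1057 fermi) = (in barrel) 1.289e-11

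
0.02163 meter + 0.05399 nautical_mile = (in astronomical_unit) 6.685e-10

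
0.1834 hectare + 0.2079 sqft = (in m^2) 1834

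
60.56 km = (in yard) 6.623e+04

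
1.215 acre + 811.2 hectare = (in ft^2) 8.737e+07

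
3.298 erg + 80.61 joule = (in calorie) 19.27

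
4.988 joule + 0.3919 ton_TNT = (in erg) 1.64e+16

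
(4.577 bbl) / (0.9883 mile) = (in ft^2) 0.004925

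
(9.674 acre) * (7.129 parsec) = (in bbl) 5.417e+22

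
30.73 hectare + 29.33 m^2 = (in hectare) 30.73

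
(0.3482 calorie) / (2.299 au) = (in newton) 4.236e-12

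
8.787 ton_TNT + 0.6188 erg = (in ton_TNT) 8.787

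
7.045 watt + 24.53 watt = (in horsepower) 0.04234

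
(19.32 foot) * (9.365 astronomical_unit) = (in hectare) 8.25e+08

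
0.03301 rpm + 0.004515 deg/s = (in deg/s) 0.2026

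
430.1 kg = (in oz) 1.517e+04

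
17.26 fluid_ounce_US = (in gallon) 0.1348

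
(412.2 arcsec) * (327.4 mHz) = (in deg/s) 0.03749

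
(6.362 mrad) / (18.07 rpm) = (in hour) 9.339e-07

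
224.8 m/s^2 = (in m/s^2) 224.8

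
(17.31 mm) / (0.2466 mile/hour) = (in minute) 0.002617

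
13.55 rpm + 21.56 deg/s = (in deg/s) 102.9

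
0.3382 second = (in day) 3.914e-06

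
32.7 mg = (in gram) 0.0327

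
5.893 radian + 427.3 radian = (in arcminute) 1.489e+06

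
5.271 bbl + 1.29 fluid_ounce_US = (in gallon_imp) 184.3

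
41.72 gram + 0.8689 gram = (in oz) 1.502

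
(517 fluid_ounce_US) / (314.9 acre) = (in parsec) 3.888e-25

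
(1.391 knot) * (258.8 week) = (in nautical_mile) 6.048e+04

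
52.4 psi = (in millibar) 3613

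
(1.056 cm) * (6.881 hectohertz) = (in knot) 14.12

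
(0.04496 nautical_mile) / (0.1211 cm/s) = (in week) 0.1137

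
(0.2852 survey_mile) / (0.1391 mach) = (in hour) 0.002692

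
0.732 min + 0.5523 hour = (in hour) 0.5645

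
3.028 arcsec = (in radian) 1.468e-05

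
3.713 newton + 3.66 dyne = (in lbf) 0.8347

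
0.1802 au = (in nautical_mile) 1.456e+07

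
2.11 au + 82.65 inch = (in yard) 3.452e+11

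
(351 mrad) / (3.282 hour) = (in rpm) 0.0002837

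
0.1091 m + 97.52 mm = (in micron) 2.066e+05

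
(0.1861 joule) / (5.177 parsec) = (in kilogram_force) 1.188e-19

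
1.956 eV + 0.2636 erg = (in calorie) 6.3e-09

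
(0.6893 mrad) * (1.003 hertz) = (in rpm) 0.006602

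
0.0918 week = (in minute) 925.3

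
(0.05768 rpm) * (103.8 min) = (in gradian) 2395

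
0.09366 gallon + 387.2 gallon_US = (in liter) 1466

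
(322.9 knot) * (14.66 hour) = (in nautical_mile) 4734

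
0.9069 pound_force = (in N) 4.034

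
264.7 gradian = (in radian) 4.158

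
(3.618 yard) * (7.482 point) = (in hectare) 8.732e-07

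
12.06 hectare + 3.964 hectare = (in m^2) 1.602e+05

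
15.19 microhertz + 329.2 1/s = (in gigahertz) 3.292e-07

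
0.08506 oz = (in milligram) 2411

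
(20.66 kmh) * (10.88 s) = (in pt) 1.77e+05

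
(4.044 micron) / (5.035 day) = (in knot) 1.807e-11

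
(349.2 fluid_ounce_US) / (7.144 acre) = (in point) 0.001013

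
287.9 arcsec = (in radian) 0.001396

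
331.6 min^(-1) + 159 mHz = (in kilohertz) 0.005686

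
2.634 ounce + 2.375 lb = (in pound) 2.54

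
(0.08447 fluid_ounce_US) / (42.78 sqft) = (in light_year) 6.644e-23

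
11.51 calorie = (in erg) 4.816e+08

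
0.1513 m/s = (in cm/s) 15.13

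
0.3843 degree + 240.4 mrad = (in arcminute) 849.5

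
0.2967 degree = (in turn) 0.0008242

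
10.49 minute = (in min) 10.49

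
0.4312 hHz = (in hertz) 43.12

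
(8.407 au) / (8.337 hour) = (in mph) 9.374e+07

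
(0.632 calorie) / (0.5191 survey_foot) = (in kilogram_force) 1.704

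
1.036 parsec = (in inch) 1.259e+18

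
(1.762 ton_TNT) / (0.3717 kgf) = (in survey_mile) 1.257e+06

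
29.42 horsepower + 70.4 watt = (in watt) 2.201e+04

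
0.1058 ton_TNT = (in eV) 2.763e+27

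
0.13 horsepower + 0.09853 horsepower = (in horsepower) 0.2285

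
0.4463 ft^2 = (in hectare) 4.146e-06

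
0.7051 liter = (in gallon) 0.1863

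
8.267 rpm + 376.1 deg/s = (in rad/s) 7.43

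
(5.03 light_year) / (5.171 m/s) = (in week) 1.522e+10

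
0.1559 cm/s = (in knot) 0.00303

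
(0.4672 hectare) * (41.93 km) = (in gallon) 5.175e+10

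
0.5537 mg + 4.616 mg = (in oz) 0.0001824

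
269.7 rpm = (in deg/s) 1618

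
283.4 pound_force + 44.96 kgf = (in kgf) 173.5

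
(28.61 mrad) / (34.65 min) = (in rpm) 0.0001314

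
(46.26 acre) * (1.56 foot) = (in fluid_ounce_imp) 3.133e+09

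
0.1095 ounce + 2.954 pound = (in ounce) 47.37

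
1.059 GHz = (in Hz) 1.059e+09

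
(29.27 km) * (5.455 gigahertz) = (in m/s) 1.597e+14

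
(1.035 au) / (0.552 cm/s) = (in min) 4.675e+11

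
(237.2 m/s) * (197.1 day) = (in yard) 4.418e+09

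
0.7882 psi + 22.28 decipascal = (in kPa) 5.437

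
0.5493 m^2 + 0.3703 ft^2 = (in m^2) 0.5837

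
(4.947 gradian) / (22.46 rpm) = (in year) 1.048e-09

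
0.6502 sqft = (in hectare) 6.041e-06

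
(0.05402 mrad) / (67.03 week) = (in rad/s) 1.333e-12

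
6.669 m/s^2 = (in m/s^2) 6.669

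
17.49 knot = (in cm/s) 899.8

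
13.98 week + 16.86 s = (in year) 0.2681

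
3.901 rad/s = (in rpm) 37.25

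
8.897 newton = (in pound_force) 2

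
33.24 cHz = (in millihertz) 332.4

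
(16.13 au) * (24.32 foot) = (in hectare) 1.789e+09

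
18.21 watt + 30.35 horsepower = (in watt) 2.265e+04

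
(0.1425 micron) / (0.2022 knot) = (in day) 1.586e-11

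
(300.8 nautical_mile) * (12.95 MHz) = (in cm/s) 7.214e+14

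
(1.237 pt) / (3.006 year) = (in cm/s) 4.603e-10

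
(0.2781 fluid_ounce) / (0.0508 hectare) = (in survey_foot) 5.312e-08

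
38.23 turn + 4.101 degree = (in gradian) 1.53e+04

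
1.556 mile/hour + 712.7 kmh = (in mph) 444.4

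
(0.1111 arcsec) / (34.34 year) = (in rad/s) 4.974e-16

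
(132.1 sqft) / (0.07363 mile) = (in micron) 1.036e+05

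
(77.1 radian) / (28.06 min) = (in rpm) 0.4373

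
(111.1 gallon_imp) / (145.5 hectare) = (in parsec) 1.125e-23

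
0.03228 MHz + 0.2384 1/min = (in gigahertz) 3.228e-05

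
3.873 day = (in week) 0.5533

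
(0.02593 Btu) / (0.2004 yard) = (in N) 149.3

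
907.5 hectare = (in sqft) 9.768e+07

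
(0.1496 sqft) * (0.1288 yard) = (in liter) 1.637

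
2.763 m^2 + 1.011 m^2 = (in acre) 0.0009326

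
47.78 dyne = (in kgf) 4.872e-05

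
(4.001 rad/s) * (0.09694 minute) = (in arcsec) 4.8e+06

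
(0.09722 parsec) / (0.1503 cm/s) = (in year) 6.329e+10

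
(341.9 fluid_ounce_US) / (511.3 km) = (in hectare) 1.978e-12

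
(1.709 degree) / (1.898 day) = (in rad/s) 1.819e-07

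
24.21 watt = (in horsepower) 0.03247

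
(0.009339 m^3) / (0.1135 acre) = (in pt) 0.05763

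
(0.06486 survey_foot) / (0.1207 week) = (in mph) 6.058e-07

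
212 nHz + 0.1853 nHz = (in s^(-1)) 2.122e-07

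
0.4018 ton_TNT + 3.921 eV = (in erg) 1.681e+16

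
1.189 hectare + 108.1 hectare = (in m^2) 1.093e+06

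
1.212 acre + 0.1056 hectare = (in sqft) 6.416e+04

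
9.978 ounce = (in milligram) 2.829e+05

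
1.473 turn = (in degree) 530.3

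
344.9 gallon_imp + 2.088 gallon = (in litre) 1576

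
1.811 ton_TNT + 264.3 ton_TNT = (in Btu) 1.055e+09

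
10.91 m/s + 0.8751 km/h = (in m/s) 11.15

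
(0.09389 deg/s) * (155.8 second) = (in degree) 14.63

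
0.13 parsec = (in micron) 4.011e+21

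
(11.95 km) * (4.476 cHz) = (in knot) 1040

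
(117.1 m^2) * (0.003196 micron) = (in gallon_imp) 8.232e-05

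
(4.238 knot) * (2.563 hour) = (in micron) 2.012e+10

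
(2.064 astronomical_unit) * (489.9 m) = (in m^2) 1.513e+14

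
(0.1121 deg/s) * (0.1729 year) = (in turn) 1698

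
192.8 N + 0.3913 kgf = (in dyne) 1.966e+07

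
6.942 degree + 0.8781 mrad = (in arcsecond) 2.517e+04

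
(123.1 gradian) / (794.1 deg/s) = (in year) 4.424e-09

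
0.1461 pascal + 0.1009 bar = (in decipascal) 1.009e+05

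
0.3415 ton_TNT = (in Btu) 1.354e+06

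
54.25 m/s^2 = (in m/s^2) 54.25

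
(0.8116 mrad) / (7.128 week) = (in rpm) 1.798e-09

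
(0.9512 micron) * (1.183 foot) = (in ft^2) 3.692e-06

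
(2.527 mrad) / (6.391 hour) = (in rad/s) 1.098e-07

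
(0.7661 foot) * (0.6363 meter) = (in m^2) 0.1486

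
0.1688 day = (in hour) 4.051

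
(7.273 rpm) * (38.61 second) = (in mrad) 2.941e+04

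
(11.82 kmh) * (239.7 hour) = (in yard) 3.098e+06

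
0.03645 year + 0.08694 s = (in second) 1.149e+06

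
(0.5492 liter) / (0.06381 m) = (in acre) 2.127e-06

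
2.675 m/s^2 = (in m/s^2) 2.675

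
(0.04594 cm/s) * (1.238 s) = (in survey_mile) 3.534e-07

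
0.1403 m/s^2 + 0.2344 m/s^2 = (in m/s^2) 0.3747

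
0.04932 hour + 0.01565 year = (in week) 0.8163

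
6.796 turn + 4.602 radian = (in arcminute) 1.626e+05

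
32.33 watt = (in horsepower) 0.04336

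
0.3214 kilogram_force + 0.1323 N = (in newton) 3.284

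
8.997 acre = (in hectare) 3.641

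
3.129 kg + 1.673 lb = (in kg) 3.888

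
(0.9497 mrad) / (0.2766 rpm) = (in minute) 0.0005465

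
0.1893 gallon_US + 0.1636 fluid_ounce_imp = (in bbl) 0.004536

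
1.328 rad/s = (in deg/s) 76.09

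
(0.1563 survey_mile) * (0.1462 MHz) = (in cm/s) 3.678e+09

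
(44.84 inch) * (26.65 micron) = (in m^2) 3.035e-05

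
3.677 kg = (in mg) 3.677e+06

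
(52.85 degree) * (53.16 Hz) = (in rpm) 468.3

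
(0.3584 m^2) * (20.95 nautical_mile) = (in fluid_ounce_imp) 4.894e+08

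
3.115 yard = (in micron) 2.848e+06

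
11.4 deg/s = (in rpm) 1.9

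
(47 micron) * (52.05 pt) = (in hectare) 8.63e-11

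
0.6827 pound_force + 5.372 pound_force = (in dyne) 2.693e+06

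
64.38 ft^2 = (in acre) 0.001478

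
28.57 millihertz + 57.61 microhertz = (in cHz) 2.863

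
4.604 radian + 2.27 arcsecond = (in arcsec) 9.496e+05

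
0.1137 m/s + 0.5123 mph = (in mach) 0.001007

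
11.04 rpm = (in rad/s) 1.156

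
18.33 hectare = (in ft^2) 1.973e+06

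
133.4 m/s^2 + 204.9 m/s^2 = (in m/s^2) 338.3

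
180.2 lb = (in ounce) 2883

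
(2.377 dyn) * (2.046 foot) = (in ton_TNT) 3.543e-15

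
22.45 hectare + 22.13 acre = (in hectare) 31.41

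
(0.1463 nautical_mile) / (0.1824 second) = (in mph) 3323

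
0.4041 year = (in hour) 3540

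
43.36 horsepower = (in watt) 3.233e+04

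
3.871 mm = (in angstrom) 3.871e+07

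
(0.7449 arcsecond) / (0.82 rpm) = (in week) 6.954e-11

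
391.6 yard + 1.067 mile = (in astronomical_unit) 1.387e-08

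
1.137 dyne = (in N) 1.137e-05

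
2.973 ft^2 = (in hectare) 2.762e-05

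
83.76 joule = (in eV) 5.228e+20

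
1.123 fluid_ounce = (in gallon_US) 0.008773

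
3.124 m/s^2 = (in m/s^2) 3.124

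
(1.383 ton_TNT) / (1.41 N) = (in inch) 1.616e+11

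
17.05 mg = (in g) 0.01705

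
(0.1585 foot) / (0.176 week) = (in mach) 1.333e-09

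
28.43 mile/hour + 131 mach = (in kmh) 1.606e+05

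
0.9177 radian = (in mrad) 917.7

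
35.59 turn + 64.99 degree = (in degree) 1.288e+04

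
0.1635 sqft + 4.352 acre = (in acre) 4.352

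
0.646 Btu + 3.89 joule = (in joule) 685.5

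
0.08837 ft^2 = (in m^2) 0.00821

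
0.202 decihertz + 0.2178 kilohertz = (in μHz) 2.178e+08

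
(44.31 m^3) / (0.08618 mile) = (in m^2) 0.3195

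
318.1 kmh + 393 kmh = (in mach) 0.5801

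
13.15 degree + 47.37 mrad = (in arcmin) 951.8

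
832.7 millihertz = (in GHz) 8.327e-10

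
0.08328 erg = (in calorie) 1.99e-09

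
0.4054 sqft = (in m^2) 0.03766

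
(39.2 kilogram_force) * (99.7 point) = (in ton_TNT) 3.232e-09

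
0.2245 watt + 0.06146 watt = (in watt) 0.286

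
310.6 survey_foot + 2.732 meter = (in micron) 9.74e+07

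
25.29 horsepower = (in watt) 1.886e+04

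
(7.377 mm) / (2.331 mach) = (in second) 9.294e-06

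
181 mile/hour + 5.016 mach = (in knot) 3477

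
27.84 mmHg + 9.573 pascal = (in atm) 0.03673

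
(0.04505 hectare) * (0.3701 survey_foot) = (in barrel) 319.6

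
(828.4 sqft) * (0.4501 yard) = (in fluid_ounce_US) 1.071e+06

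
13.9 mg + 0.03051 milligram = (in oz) 0.0004914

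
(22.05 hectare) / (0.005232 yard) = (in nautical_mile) 2.489e+04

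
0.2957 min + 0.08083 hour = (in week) 0.0005105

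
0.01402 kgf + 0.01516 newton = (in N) 0.1526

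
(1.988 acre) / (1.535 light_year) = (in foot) 1.818e-12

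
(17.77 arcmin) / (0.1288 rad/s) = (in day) 4.645e-07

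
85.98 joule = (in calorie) 20.55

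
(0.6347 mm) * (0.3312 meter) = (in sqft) 0.002263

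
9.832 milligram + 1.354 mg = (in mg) 11.19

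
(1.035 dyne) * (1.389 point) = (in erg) 0.05072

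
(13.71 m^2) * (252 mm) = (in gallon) 912.7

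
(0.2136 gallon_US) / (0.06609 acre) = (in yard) 3.306e-06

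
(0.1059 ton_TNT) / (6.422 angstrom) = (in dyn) 6.899e+22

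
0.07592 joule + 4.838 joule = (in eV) 3.067e+19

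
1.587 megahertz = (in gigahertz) 0.001587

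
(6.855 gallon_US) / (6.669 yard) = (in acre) 1.051e-06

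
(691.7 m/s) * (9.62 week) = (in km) 4.024e+06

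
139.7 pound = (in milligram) 6.337e+07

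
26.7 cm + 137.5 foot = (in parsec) 1.367e-15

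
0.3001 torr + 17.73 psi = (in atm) 1.207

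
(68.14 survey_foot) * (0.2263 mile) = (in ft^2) 8.142e+04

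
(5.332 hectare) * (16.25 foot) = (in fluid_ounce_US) 8.93e+09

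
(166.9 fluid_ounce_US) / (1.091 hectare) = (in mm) 0.0004524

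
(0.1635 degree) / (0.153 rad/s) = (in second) 0.01865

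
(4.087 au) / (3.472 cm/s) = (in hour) 4.892e+09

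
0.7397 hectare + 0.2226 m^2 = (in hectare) 0.7397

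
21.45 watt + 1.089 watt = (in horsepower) 0.03023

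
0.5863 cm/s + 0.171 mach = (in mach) 0.171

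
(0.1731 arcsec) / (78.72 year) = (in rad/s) 3.38e-16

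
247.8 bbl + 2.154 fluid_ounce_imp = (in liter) 3.94e+04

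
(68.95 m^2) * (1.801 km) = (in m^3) 1.242e+05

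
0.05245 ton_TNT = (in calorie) 5.245e+07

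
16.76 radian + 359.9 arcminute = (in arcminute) 5.798e+04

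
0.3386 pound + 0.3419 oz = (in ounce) 5.76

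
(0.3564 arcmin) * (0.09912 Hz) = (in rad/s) 1.028e-05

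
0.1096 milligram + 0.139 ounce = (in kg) 0.003941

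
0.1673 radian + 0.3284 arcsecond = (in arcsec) 3.451e+04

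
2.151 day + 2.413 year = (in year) 2.419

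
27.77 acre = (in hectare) 11.24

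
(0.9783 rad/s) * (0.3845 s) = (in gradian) 23.95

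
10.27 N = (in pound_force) 2.309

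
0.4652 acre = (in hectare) 0.1883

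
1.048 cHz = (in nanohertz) 1.048e+07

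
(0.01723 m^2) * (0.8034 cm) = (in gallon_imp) 0.03045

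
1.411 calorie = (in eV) 3.685e+19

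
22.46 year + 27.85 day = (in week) 1175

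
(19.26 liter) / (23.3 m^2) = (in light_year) 8.737e-20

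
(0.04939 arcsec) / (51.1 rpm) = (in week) 7.399e-14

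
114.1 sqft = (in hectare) 0.00106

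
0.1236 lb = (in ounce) 1.978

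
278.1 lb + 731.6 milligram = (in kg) 126.1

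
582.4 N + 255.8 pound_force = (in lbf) 386.7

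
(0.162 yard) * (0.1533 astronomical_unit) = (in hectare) 3.397e+05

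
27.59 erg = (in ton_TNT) 6.594e-16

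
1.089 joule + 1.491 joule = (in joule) 2.58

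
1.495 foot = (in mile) 0.0002831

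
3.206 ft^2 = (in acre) 7.36e-05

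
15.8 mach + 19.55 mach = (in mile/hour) 2.693e+04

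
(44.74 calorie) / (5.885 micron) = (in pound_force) 7.151e+06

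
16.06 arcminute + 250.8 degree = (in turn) 0.6974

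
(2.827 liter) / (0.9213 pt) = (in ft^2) 93.63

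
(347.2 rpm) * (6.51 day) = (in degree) 1.172e+09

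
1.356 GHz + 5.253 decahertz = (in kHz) 1.356e+06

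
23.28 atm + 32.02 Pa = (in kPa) 2359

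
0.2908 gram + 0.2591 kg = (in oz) 9.15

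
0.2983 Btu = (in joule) 314.7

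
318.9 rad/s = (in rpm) 3045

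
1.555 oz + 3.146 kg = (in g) 3190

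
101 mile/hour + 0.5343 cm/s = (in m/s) 45.16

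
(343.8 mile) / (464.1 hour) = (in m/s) 0.3312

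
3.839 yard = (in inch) 138.2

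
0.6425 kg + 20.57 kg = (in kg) 21.21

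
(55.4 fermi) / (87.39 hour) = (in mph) 3.939e-19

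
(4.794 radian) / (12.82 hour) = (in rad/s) 0.0001039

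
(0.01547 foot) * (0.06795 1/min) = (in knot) 1.038e-05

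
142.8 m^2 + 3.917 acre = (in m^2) 1.599e+04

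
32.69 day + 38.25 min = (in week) 4.674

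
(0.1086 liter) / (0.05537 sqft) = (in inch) 0.8312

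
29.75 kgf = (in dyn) 2.917e+07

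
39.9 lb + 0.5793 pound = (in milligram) 1.836e+07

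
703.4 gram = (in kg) 0.7034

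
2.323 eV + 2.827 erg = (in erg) 2.827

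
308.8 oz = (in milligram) 8.754e+06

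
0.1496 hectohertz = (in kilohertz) 0.01496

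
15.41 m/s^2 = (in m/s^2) 15.41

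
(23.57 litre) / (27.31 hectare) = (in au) 5.769e-19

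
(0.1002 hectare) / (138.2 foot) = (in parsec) 7.709e-16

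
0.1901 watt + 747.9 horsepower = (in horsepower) 747.9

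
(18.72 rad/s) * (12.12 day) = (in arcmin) 6.739e+10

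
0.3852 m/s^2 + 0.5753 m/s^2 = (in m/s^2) 0.9605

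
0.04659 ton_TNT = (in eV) 1.217e+27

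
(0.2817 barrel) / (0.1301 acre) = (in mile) 5.286e-08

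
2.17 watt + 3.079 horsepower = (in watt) 2298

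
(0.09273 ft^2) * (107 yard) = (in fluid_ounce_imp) 2.967e+04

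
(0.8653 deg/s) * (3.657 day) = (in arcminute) 1.64e+07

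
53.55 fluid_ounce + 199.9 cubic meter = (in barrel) 1257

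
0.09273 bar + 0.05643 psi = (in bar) 0.09662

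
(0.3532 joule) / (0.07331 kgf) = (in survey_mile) 0.0003053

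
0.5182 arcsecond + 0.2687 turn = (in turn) 0.2687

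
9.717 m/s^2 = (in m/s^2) 9.717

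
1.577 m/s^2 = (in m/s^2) 1.577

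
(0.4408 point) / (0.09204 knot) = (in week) 5.43e-09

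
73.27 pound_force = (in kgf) 33.23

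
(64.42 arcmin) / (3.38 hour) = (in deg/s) 8.824e-05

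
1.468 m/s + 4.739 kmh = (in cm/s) 278.4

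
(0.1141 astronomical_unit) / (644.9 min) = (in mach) 1296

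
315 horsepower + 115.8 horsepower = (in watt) 3.212e+05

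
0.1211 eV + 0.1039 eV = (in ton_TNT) 8.616e-30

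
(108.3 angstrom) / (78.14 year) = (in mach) 1.291e-20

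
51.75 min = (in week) 0.005134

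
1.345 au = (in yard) 2.2e+11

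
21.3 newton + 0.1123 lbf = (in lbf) 4.901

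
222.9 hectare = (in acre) 550.8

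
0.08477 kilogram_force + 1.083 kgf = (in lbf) 2.574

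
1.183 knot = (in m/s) 0.6086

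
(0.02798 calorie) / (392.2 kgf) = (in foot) 9.986e-05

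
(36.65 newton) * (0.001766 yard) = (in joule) 0.05918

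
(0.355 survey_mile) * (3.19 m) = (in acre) 0.4504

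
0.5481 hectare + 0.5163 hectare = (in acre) 2.63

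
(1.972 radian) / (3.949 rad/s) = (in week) 8.257e-07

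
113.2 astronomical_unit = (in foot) 5.556e+13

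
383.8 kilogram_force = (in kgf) 383.8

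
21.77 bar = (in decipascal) 2.177e+07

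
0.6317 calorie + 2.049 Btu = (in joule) 2164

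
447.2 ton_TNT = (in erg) 1.871e+19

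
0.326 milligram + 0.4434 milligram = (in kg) 7.694e-07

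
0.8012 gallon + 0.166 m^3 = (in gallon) 44.65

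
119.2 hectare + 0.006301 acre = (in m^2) 1.192e+06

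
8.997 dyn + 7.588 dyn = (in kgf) 1.691e-05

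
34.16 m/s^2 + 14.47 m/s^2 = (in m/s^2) 48.63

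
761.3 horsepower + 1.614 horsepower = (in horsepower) 762.9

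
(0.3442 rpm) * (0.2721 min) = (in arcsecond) 1.214e+05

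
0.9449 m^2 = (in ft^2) 10.17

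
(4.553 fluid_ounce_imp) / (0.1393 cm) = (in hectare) 9.287e-06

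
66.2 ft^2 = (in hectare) 0.000615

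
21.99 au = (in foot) 1.079e+13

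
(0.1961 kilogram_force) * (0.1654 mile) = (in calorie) 122.3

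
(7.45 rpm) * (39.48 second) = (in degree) 1765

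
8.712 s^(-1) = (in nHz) 8.712e+09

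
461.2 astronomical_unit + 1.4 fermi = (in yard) 7.545e+13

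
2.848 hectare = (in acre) 7.038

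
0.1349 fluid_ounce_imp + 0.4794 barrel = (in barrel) 0.4794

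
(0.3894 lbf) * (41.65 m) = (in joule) 72.14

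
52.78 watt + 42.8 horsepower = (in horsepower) 42.87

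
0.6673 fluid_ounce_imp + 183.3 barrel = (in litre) 2.914e+04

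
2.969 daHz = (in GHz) 2.969e-08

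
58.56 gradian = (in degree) 52.7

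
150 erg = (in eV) 9.362e+13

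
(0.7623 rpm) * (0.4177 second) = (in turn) 0.005307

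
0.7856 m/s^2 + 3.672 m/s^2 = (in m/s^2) 4.458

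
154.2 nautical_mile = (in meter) 2.856e+05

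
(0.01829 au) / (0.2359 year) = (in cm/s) 3.678e+04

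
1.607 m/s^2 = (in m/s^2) 1.607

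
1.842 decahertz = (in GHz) 1.842e-08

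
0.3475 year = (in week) 18.12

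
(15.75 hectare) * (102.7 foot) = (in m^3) 4.93e+06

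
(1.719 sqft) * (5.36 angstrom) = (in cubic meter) 8.56e-11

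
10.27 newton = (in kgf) 1.047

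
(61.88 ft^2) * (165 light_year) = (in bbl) 5.645e+19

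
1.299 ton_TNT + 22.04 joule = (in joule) 5.435e+09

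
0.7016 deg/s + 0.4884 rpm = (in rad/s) 0.06339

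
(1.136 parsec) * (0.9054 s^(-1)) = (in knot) 6.169e+16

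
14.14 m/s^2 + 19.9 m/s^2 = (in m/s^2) 34.04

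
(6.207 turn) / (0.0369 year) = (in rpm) 0.00032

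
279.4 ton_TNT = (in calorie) 2.794e+11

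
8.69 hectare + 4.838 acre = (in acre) 26.31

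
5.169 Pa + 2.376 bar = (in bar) 2.376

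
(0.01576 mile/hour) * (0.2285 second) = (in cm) 0.161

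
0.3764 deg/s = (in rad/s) 0.006569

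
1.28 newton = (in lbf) 0.2878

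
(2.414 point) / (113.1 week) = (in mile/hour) 2.785e-11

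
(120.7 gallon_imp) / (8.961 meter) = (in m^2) 0.06123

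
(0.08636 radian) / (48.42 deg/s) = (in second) 0.1022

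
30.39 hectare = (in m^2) 3.039e+05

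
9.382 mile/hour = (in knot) 8.153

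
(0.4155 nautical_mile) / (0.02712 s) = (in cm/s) 2.837e+06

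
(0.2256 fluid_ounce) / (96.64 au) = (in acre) 1.14e-22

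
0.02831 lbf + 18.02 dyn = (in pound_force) 0.02835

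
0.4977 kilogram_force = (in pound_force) 1.097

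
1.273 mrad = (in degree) 0.07294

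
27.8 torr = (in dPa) 3.706e+04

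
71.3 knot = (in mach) 0.1077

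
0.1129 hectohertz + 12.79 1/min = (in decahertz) 1.15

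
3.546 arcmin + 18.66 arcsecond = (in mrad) 1.122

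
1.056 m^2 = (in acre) 0.0002609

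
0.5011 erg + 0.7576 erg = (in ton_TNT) 3.008e-17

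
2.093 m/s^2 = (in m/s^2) 2.093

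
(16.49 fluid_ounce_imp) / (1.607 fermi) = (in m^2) 2.916e+11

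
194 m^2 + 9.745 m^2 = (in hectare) 0.02037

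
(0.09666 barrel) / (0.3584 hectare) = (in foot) 1.407e-05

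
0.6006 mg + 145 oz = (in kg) 4.111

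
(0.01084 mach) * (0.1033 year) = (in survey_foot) 3.945e+07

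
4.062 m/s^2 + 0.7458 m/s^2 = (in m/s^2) 4.808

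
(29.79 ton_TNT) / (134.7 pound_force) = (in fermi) 2.08e+23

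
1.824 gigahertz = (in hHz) 1.824e+07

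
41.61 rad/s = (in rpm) 397.3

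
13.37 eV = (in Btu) 2.03e-21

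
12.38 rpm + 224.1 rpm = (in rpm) 236.5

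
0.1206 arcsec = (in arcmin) 0.00201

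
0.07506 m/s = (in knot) 0.1459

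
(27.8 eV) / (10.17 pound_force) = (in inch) 3.876e-18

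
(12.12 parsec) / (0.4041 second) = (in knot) 1.799e+18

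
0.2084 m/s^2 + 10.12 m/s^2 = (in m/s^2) 10.33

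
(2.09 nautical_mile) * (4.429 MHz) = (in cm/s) 1.714e+12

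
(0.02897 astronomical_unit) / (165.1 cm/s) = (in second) 2.625e+09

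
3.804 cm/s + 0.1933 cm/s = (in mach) 0.0001174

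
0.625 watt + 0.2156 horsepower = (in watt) 161.4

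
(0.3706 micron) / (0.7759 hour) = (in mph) 2.968e-10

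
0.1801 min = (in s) 10.81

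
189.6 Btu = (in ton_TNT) 4.781e-05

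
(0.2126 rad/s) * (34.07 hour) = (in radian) 2.608e+04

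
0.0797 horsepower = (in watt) 59.43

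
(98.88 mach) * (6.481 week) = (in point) 3.741e+14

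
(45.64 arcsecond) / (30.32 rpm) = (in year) 2.21e-12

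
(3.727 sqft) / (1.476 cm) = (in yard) 25.65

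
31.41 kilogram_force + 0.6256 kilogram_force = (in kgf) 32.04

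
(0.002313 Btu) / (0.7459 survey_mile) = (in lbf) 0.000457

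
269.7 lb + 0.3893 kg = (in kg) 122.7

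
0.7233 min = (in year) 1.376e-06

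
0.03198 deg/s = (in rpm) 0.00533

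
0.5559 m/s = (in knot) 1.081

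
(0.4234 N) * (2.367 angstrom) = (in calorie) 2.395e-11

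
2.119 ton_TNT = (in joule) 8.866e+09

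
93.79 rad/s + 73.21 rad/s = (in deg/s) 9568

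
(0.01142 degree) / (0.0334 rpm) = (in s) 0.05699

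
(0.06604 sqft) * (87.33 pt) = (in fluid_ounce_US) 6.391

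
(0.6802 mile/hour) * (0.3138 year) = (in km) 3009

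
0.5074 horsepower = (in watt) 378.4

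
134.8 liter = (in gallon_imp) 29.65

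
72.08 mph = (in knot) 62.64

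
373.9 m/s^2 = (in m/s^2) 373.9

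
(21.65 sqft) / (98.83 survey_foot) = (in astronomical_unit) 4.463e-13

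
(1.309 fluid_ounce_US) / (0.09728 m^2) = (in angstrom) 3.979e+06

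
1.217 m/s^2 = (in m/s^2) 1.217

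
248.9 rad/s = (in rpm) 2377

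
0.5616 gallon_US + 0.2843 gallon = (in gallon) 0.8459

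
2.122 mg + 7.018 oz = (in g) 199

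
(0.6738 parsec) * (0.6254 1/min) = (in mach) 6.365e+11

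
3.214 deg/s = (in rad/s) 0.05609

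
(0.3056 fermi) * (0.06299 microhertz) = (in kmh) 6.93e-23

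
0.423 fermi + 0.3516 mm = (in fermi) 3.516e+11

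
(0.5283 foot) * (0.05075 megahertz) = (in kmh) 2.942e+04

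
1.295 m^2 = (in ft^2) 13.94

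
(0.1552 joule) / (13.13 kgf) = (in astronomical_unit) 8.057e-15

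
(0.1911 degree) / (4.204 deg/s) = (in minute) 0.0007576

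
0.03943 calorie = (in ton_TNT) 3.943e-11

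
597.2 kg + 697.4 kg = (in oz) 4.567e+04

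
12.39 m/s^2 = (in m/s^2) 12.39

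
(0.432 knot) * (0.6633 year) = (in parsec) 1.507e-10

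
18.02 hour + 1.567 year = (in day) 572.7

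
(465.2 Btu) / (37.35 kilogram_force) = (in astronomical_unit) 8.957e-09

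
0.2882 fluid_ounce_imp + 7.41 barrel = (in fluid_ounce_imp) 4.146e+04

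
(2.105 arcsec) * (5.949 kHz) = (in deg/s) 3.479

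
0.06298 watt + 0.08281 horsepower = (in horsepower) 0.08289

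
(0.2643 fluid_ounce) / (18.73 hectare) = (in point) 1.183e-07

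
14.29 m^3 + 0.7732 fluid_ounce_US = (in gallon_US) 3775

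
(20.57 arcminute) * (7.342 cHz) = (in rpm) 0.004195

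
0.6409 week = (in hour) 107.7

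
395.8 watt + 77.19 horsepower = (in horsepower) 77.72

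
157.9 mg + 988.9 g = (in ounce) 34.89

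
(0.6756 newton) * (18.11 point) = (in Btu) 4.091e-06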